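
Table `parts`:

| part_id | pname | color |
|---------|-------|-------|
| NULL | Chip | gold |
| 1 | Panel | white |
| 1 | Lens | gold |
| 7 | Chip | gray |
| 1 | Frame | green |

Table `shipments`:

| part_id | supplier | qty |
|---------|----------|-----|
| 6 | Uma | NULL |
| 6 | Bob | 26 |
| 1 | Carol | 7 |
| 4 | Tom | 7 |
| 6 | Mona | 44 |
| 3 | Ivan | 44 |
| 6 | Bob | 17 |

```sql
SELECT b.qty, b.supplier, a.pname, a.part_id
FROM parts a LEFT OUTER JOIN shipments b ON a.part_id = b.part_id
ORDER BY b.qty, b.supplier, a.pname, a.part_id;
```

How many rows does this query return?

LEFT JOIN keeps every row from `parts`; unmatched rows get NULL for `shipments`'s columns.
Matching on a.part_id = b.part_id. A NULL in a compared column never satisfies the condition.
- a (part_id=NULL) has no partner → padded with NULL.
- a (part_id=1) pairs with 1 row(s) of b.
- a (part_id=1) pairs with 1 row(s) of b.
- a (part_id=7) has no partner → padded with NULL.
- a (part_id=1) pairs with 1 row(s) of b.
Total: 3 matched + 2 padded = 5 rows.

5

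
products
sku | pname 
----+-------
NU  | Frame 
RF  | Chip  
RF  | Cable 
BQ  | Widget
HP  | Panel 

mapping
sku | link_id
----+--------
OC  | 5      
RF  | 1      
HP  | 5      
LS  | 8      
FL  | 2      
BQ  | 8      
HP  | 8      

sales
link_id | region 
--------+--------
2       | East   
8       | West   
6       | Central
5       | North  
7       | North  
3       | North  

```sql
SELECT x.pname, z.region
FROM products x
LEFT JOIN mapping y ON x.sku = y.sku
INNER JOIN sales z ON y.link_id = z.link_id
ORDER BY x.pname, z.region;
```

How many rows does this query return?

Joins associate left-to-right: products LEFT JOIN mapping on sku gives 6 intermediate row(s).
Then INNER JOIN `sales z` on link_id: keep only rows whose y.link_id appears in z.
Result: 3 row(s).

3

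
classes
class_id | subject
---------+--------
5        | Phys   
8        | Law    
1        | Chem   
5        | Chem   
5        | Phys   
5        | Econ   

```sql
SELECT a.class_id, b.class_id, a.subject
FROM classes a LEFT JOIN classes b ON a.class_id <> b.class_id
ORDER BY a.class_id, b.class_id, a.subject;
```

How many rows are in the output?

18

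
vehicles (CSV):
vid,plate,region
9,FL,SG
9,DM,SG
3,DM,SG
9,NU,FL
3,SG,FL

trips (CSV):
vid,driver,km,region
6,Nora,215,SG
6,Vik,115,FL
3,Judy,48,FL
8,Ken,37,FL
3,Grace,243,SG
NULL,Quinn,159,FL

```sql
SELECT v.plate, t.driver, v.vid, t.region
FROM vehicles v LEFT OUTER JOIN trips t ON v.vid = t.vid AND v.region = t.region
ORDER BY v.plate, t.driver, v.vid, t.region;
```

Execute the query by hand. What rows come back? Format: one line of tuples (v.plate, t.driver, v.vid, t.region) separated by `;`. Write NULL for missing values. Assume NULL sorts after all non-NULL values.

LEFT JOIN keeps every row from `vehicles`; unmatched rows get NULL for `trips`'s columns.
Matching on v.vid = t.vid AND v.region = t.region. A NULL in a compared column never satisfies the condition.
- v[0] vid=9, region=SG → no match; kept with NULLs on the t side.
- v[1] vid=9, region=SG → no match; kept with NULLs on the t side.
- v[2] vid=3, region=SG → 1 match(es) in t → 1 row(s).
- v[3] vid=9, region=FL → no match; kept with NULLs on the t side.
- v[4] vid=3, region=FL → 1 match(es) in t → 1 row(s).
After projecting and ordering:
v.plate | t.driver | v.vid | t.region
DM | Grace | 3 | SG
DM | NULL | 9 | NULL
FL | NULL | 9 | NULL
NU | NULL | 9 | NULL
SG | Judy | 3 | FL

(DM, Grace, 3, SG); (DM, NULL, 9, NULL); (FL, NULL, 9, NULL); (NU, NULL, 9, NULL); (SG, Judy, 3, FL)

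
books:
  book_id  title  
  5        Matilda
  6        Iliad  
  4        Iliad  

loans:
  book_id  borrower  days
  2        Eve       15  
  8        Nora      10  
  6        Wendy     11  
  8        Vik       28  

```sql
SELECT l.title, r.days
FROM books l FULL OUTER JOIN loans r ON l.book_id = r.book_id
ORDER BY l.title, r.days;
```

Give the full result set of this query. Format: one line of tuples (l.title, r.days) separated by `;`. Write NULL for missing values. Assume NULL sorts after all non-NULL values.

FULL OUTER JOIN keeps every row from both sides; unmatched rows get NULL for the other side's columns.
Matching on l.book_id = r.book_id.
- l[0] book_id=5 → no match; kept with NULLs on the r side.
- l[1] book_id=6 → 1 match(es) in r → 1 row(s).
- l[2] book_id=4 → no match; kept with NULLs on the r side.
- 3 r row(s) had no l match → kept, l columns NULL.
After projecting and ordering:
l.title | r.days
Iliad | 11
Iliad | NULL
Matilda | NULL
NULL | 10
NULL | 15
NULL | 28

(Iliad, 11); (Iliad, NULL); (Matilda, NULL); (NULL, 10); (NULL, 15); (NULL, 28)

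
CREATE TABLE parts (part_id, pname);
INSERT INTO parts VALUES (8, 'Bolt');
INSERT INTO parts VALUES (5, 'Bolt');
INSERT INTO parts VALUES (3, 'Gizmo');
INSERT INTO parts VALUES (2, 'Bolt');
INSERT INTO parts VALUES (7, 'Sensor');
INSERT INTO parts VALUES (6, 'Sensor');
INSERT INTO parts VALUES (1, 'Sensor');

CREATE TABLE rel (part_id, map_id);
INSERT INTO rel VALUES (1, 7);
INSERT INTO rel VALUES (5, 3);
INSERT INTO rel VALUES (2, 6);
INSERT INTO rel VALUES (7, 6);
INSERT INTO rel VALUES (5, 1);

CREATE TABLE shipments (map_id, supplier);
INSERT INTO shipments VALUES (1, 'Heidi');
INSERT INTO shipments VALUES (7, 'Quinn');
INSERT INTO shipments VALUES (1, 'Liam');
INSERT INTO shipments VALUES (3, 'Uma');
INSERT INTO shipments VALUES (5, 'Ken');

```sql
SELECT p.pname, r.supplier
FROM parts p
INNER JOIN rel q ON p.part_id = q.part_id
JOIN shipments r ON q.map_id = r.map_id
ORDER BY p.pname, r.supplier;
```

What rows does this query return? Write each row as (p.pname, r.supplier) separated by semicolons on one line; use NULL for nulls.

Step 1 — p INNER JOIN q on part_id → 5 row(s).
Then INNER JOIN `shipments r` on map_id: keep only rows whose q.map_id appears in r.

(Bolt, Heidi); (Bolt, Liam); (Bolt, Uma); (Sensor, Quinn)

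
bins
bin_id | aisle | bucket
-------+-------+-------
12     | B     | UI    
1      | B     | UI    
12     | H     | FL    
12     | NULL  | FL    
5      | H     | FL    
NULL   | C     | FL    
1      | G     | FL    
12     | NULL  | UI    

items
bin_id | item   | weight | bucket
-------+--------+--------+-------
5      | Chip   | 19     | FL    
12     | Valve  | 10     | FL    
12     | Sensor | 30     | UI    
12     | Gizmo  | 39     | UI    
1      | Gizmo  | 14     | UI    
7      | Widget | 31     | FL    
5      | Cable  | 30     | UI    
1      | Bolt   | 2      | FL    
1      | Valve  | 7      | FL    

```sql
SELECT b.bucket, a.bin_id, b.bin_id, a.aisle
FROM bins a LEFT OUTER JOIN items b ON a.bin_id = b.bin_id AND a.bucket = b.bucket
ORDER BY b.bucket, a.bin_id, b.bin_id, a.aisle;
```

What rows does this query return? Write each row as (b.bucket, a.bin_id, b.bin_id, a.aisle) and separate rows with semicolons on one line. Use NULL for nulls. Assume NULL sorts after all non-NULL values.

(FL, 1, 1, G); (FL, 1, 1, G); (FL, 5, 5, H); (FL, 12, 12, H); (FL, 12, 12, NULL); (UI, 1, 1, B); (UI, 12, 12, B); (UI, 12, 12, B); (UI, 12, 12, NULL); (UI, 12, 12, NULL); (NULL, NULL, NULL, C)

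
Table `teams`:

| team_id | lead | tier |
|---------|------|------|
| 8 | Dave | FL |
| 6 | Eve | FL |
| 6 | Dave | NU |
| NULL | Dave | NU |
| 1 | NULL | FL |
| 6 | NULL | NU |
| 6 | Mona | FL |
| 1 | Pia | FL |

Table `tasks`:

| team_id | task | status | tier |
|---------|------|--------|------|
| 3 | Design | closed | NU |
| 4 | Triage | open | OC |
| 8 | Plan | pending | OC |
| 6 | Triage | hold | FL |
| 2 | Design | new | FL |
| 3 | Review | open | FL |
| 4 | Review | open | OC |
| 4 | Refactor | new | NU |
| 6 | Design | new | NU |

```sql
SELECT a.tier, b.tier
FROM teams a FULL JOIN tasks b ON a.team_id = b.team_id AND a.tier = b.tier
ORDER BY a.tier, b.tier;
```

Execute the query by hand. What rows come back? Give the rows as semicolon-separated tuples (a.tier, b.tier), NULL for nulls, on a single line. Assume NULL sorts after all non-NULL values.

FULL OUTER JOIN keeps every row from both sides; unmatched rows get NULL for the other side's columns.
Matching on a.team_id = b.team_id AND a.tier = b.tier. A NULL in a compared column never satisfies the condition.
- a (team_id=8, tier=FL) has no partner → padded with NULL.
- a (team_id=6, tier=FL) pairs with 1 row(s) of b.
- a (team_id=6, tier=NU) pairs with 1 row(s) of b.
- a (team_id=NULL, tier=NU) has no partner → padded with NULL.
- a (team_id=1, tier=FL) has no partner → padded with NULL.
- a (team_id=6, tier=NU) pairs with 1 row(s) of b.
- a (team_id=6, tier=FL) pairs with 1 row(s) of b.
- a (team_id=1, tier=FL) has no partner → padded with NULL.
- 7 row(s) from b found no a partner → padded with NULL.

(FL, FL); (FL, FL); (FL, NULL); (FL, NULL); (FL, NULL); (NU, NU); (NU, NU); (NU, NULL); (NULL, FL); (NULL, FL); (NULL, NU); (NULL, NU); (NULL, OC); (NULL, OC); (NULL, OC)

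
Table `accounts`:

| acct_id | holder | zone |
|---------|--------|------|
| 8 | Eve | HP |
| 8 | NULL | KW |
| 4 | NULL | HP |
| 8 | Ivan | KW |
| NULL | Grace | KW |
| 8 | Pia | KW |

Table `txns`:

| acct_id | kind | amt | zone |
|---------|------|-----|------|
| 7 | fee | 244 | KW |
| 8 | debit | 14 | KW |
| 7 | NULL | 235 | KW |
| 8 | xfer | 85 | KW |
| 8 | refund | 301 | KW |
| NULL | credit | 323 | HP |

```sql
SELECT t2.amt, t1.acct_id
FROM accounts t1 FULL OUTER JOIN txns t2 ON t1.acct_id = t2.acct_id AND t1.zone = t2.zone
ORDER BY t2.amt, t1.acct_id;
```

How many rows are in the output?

15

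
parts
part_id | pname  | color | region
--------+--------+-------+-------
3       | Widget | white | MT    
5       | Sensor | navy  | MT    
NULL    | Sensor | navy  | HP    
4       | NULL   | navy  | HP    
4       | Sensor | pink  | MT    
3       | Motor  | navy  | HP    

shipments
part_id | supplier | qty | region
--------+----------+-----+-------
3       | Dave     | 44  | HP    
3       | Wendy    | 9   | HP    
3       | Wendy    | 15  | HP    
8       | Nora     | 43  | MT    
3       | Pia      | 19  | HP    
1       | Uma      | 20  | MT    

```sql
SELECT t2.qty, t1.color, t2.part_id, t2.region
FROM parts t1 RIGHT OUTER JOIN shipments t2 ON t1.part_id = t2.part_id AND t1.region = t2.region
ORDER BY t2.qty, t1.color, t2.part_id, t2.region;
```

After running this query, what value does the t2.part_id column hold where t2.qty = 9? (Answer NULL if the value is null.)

3

RIGHT JOIN keeps every row from `shipments`; unmatched rows get NULL for `parts`'s columns.
Matching on t1.part_id = t2.part_id AND t1.region = t2.region. A NULL in a compared column never satisfies the condition.
- t1 row (part_id=3, region=MT): no match.
- t1 row (part_id=5, region=MT): no match.
- t1 row (part_id=NULL, region=HP): no match.
- t1 row (part_id=4, region=HP): no match.
- t1 row (part_id=4, region=MT): no match.
- t1 row (part_id=3, region=HP): matches 4 t2 row(s) → 4 output row(s).
- plus 2 unmatched t2 row(s), each kept with NULL t1 columns.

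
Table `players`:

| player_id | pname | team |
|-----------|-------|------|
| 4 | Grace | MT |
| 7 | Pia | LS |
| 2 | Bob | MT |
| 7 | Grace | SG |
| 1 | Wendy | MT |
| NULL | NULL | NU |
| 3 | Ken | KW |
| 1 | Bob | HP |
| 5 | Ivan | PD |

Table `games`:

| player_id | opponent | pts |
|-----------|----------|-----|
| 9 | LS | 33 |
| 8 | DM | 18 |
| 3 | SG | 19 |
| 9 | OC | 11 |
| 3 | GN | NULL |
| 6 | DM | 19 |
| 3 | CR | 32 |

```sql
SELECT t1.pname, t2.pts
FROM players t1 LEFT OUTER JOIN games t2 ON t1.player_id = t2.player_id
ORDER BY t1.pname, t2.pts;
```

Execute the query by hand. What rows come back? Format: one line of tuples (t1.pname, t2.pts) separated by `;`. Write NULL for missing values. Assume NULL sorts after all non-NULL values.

(Bob, NULL); (Bob, NULL); (Grace, NULL); (Grace, NULL); (Ivan, NULL); (Ken, 19); (Ken, 32); (Ken, NULL); (Pia, NULL); (Wendy, NULL); (NULL, NULL)

LEFT JOIN keeps every row from `players`; unmatched rows get NULL for `games`'s columns.
Matching on t1.player_id = t2.player_id. A NULL in a compared column never satisfies the condition.
Matched pairs: 3; unmatched t1 rows kept: 8.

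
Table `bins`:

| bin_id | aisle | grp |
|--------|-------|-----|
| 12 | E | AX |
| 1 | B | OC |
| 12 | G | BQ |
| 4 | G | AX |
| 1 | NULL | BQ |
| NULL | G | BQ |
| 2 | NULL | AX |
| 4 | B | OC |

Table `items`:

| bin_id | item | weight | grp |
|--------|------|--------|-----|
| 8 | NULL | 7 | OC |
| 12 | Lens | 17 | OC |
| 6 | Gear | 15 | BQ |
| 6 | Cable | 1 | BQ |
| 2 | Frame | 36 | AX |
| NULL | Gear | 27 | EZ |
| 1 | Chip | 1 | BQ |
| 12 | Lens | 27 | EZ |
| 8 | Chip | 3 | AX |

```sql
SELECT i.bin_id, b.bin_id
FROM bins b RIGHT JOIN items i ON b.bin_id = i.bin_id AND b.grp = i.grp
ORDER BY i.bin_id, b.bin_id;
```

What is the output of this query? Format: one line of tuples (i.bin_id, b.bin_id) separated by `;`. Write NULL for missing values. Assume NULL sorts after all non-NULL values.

(1, 1); (2, 2); (6, NULL); (6, NULL); (8, NULL); (8, NULL); (12, NULL); (12, NULL); (NULL, NULL)

RIGHT JOIN keeps every row from `items`; unmatched rows get NULL for `bins`'s columns.
Matching on b.bin_id = i.bin_id AND b.grp = i.grp. A NULL in a compared column never satisfies the condition.
Matched pairs: 2; unmatched i rows kept: 7.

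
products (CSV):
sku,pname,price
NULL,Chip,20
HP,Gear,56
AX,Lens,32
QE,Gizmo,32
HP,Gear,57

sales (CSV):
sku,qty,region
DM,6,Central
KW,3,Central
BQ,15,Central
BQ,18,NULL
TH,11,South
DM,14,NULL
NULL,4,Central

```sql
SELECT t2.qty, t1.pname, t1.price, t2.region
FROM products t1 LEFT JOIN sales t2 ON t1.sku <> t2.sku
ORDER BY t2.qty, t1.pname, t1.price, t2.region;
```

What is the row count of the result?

LEFT JOIN keeps every row from `products`; unmatched rows get NULL for `sales`'s columns.
Matching on t1.sku <> t2.sku. A NULL in a compared column never satisfies the condition.
- sku=NULL: no t2 row matches, row kept with t2 columns NULL.
- sku=HP: 6 matching t2 row(s), so 6 row(s) emitted.
- sku=AX: 6 matching t2 row(s), so 6 row(s) emitted.
- sku=QE: 6 matching t2 row(s), so 6 row(s) emitted.
- sku=HP: 6 matching t2 row(s), so 6 row(s) emitted.
Total: 24 matched + 1 padded = 25 rows.

25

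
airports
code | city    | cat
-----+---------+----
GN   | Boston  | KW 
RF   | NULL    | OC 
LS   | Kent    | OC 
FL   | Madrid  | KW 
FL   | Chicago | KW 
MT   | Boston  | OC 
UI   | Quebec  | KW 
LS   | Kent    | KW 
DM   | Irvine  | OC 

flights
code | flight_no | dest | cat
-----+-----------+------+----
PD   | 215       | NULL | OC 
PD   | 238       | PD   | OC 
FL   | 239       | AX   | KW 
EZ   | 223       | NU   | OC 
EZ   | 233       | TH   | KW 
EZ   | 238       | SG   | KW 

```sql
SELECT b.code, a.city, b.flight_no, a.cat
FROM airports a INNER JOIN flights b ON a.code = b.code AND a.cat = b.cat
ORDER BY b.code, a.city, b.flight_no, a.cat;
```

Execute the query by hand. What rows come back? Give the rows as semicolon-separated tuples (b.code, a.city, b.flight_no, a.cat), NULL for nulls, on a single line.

(FL, Chicago, 239, KW); (FL, Madrid, 239, KW)

INNER JOIN keeps only pairs where the ON condition holds.
Matching on a.code = b.code AND a.cat = b.cat.
- code=GN, cat=KW: no matching b row, dropped.
- code=RF, cat=OC: no matching b row, dropped.
- code=LS, cat=OC: no matching b row, dropped.
- code=FL, cat=KW: 1 matching b row(s), so 1 row(s) emitted.
- code=FL, cat=KW: 1 matching b row(s), so 1 row(s) emitted.
- code=MT, cat=OC: no matching b row, dropped.
- code=UI, cat=KW: no matching b row, dropped.
- code=LS, cat=KW: no matching b row, dropped.
- code=DM, cat=OC: no matching b row, dropped.
After projecting and ordering:
b.code | a.city | b.flight_no | a.cat
FL | Chicago | 239 | KW
FL | Madrid | 239 | KW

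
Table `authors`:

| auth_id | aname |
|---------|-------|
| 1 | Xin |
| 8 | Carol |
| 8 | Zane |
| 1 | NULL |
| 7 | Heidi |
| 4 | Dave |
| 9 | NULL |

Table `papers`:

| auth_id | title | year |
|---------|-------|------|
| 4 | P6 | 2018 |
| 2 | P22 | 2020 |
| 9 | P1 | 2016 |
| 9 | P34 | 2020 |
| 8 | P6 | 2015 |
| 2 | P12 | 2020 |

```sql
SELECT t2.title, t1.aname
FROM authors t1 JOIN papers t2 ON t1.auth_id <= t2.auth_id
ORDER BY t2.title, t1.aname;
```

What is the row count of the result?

INNER JOIN keeps only pairs where the ON condition holds.
Matching on t1.auth_id <= t2.auth_id.
- auth_id=1: 6 matching t2 row(s), so 6 row(s) emitted.
- auth_id=8: 3 matching t2 row(s), so 3 row(s) emitted.
- auth_id=8: 3 matching t2 row(s), so 3 row(s) emitted.
- auth_id=1: 6 matching t2 row(s), so 6 row(s) emitted.
- auth_id=7: 3 matching t2 row(s), so 3 row(s) emitted.
- auth_id=4: 4 matching t2 row(s), so 4 row(s) emitted.
- auth_id=9: 2 matching t2 row(s), so 2 row(s) emitted.
Total: 27 rows.

27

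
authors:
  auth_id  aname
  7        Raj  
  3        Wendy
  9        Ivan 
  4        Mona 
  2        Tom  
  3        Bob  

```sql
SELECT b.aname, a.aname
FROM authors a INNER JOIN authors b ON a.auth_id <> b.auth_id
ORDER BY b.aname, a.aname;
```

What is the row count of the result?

28

INNER JOIN keeps only pairs where the ON condition holds.
Matching on a.auth_id <> b.auth_id.
- a (auth_id=7) pairs with 5 row(s) of b.
- a (auth_id=3) pairs with 4 row(s) of b.
- a (auth_id=9) pairs with 5 row(s) of b.
- a (auth_id=4) pairs with 5 row(s) of b.
- a (auth_id=2) pairs with 5 row(s) of b.
- a (auth_id=3) pairs with 4 row(s) of b.
Total: 28 rows.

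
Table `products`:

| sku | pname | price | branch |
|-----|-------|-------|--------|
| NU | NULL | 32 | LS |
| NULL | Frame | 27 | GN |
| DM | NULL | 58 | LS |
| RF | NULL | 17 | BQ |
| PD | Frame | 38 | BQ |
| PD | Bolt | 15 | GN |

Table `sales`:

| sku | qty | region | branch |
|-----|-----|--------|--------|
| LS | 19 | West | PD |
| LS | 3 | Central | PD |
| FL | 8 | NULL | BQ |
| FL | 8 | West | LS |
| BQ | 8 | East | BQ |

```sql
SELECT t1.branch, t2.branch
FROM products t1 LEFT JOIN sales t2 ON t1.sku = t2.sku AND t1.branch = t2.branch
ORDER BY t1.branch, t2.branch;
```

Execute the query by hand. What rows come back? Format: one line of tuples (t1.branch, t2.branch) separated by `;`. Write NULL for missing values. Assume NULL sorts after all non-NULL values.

(BQ, NULL); (BQ, NULL); (GN, NULL); (GN, NULL); (LS, NULL); (LS, NULL)

LEFT JOIN keeps every row from `products`; unmatched rows get NULL for `sales`'s columns.
Matching on t1.sku = t2.sku AND t1.branch = t2.branch. A NULL in a compared column never satisfies the condition.
- t1 (sku=NU, branch=LS) has no partner → padded with NULL.
- t1 (sku=NULL, branch=GN) has no partner → padded with NULL.
- t1 (sku=DM, branch=LS) has no partner → padded with NULL.
- t1 (sku=RF, branch=BQ) has no partner → padded with NULL.
- t1 (sku=PD, branch=BQ) has no partner → padded with NULL.
- t1 (sku=PD, branch=GN) has no partner → padded with NULL.
After projecting and ordering:
t1.branch | t2.branch
BQ | NULL
BQ | NULL
GN | NULL
GN | NULL
LS | NULL
LS | NULL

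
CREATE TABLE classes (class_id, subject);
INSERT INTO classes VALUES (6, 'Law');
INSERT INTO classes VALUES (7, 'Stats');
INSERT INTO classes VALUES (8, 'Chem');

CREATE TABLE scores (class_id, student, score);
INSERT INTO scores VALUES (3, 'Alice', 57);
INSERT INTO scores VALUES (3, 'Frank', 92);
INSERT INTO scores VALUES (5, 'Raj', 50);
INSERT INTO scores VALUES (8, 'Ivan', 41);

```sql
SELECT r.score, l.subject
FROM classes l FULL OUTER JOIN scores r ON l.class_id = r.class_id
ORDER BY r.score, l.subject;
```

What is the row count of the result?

6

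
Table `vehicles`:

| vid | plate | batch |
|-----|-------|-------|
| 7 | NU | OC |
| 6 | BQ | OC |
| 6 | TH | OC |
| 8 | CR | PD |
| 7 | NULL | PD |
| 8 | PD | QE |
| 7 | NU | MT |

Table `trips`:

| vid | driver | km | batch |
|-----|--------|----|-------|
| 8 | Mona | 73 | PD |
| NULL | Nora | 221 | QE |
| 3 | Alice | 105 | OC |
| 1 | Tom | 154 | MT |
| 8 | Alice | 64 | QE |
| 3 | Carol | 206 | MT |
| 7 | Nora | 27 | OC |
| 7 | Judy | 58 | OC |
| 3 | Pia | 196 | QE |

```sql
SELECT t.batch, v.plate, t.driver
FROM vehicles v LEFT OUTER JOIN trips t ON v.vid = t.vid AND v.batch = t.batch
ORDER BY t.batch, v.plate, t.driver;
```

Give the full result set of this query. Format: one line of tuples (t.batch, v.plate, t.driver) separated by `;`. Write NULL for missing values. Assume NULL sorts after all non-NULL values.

(OC, NU, Judy); (OC, NU, Nora); (PD, CR, Mona); (QE, PD, Alice); (NULL, BQ, NULL); (NULL, NU, NULL); (NULL, TH, NULL); (NULL, NULL, NULL)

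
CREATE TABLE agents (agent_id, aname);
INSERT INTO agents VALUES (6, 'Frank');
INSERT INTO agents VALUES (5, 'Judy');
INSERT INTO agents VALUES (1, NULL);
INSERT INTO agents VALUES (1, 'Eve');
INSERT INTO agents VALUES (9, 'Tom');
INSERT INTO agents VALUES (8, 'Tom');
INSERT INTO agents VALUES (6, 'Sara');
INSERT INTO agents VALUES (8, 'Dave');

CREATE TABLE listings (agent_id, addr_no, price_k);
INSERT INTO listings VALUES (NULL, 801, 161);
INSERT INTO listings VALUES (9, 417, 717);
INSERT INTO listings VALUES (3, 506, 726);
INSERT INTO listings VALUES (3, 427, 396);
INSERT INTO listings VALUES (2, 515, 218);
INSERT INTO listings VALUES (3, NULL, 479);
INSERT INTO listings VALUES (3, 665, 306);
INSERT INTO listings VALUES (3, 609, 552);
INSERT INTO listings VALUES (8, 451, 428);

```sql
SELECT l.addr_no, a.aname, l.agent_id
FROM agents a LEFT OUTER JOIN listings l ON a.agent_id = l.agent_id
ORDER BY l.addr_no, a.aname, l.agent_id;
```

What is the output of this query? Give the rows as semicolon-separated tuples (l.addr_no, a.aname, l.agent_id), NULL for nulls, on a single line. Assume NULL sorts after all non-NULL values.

(417, Tom, 9); (451, Dave, 8); (451, Tom, 8); (NULL, Eve, NULL); (NULL, Frank, NULL); (NULL, Judy, NULL); (NULL, Sara, NULL); (NULL, NULL, NULL)

LEFT JOIN keeps every row from `agents`; unmatched rows get NULL for `listings`'s columns.
Matching on a.agent_id = l.agent_id. A NULL in a compared column never satisfies the condition.
- a[0] agent_id=6 → no match; kept with NULLs on the l side.
- a[1] agent_id=5 → no match; kept with NULLs on the l side.
- a[2] agent_id=1 → no match; kept with NULLs on the l side.
- a[3] agent_id=1 → no match; kept with NULLs on the l side.
- a[4] agent_id=9 → 1 match(es) in l → 1 row(s).
- a[5] agent_id=8 → 1 match(es) in l → 1 row(s).
- a[6] agent_id=6 → no match; kept with NULLs on the l side.
- a[7] agent_id=8 → 1 match(es) in l → 1 row(s).
After projecting and ordering:
l.addr_no | a.aname | l.agent_id
417 | Tom | 9
451 | Dave | 8
451 | Tom | 8
NULL | Eve | NULL
NULL | Frank | NULL
NULL | Judy | NULL
NULL | Sara | NULL
NULL | NULL | NULL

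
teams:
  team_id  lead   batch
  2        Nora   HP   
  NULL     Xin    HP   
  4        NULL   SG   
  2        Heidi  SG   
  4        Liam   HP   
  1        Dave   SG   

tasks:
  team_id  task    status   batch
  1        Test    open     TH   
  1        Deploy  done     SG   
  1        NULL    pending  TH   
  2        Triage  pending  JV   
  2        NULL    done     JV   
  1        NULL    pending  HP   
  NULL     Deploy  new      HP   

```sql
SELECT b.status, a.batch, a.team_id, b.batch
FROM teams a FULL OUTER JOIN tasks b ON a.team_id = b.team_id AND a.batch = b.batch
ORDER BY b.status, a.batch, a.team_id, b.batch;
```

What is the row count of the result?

12

FULL OUTER JOIN keeps every row from both sides; unmatched rows get NULL for the other side's columns.
Matching on a.team_id = b.team_id AND a.batch = b.batch. A NULL in a compared column never satisfies the condition.
- team_id=2, batch=HP: no b row matches, row kept with b columns NULL.
- team_id=NULL, batch=HP: no b row matches, row kept with b columns NULL.
- team_id=4, batch=SG: no b row matches, row kept with b columns NULL.
- team_id=2, batch=SG: no b row matches, row kept with b columns NULL.
- team_id=4, batch=HP: no b row matches, row kept with b columns NULL.
- team_id=1, batch=SG: 1 matching b row(s), so 1 row(s) emitted.
- 6 b row(s) had no a match → kept, a columns NULL.
Total: 1 matched + 11 padded = 12 rows.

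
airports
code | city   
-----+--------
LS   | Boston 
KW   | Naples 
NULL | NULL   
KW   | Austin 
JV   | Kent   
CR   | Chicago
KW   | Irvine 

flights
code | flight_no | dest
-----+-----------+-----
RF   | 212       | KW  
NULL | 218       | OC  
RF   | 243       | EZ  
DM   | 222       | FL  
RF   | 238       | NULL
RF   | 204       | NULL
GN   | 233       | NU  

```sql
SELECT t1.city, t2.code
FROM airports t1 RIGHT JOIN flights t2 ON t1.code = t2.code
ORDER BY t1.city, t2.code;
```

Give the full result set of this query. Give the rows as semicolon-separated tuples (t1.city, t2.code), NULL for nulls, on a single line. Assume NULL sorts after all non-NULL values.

(NULL, DM); (NULL, GN); (NULL, RF); (NULL, RF); (NULL, RF); (NULL, RF); (NULL, NULL)

RIGHT JOIN keeps every row from `flights`; unmatched rows get NULL for `airports`'s columns.
Matching on t1.code = t2.code. A NULL in a compared column never satisfies the condition.
- code=LS: no matching t2 row.
- code=KW: no matching t2 row.
- code=NULL: no matching t2 row.
- code=KW: no matching t2 row.
- code=JV: no matching t2 row.
- code=CR: no matching t2 row.
- code=KW: no matching t2 row.
- 7 row(s) from t2 found no t1 partner → padded with NULL.
After projecting and ordering:
t1.city | t2.code
NULL | DM
NULL | GN
NULL | RF
NULL | RF
NULL | RF
NULL | RF
NULL | NULL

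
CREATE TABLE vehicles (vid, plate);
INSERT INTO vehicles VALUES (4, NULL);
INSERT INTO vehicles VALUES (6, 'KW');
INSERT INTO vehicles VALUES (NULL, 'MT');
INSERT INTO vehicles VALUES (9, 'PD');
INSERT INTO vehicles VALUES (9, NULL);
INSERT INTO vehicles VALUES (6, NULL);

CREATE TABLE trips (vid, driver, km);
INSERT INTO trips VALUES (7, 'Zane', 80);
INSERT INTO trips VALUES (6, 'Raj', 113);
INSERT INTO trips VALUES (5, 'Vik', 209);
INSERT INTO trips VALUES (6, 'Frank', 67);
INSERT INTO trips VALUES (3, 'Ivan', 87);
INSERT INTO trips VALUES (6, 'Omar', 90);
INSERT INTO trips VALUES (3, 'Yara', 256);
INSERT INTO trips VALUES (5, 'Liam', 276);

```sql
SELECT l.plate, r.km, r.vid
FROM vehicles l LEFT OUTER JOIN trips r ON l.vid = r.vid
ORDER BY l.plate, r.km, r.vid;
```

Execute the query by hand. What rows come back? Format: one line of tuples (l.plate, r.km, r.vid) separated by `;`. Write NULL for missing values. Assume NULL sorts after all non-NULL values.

LEFT JOIN keeps every row from `vehicles`; unmatched rows get NULL for `trips`'s columns.
Matching on l.vid = r.vid. A NULL in a compared column never satisfies the condition.
Matched pairs: 6; unmatched l rows kept: 4.

(KW, 67, 6); (KW, 90, 6); (KW, 113, 6); (MT, NULL, NULL); (PD, NULL, NULL); (NULL, 67, 6); (NULL, 90, 6); (NULL, 113, 6); (NULL, NULL, NULL); (NULL, NULL, NULL)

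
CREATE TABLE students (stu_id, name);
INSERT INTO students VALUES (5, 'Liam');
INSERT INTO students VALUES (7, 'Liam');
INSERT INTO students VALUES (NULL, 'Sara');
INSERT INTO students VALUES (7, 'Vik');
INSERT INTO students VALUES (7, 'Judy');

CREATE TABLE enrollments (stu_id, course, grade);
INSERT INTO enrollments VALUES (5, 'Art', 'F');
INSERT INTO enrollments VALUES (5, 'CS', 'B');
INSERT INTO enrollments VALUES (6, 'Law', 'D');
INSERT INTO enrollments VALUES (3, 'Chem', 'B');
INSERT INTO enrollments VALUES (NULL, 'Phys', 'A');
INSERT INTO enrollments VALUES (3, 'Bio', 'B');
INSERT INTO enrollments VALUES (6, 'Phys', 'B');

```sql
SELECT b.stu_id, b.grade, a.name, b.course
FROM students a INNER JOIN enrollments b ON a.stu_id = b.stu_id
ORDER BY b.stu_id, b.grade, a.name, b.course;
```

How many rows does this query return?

INNER JOIN keeps only pairs where the ON condition holds.
Matching on a.stu_id = b.stu_id. A NULL in a compared column never satisfies the condition.
- a row (stu_id=5): matches 2 b row(s) → 2 output row(s).
- a row (stu_id=7): no match → dropped.
- a row (stu_id=NULL): no match → dropped.
- a row (stu_id=7): no match → dropped.
- a row (stu_id=7): no match → dropped.
Total: 2 rows.

2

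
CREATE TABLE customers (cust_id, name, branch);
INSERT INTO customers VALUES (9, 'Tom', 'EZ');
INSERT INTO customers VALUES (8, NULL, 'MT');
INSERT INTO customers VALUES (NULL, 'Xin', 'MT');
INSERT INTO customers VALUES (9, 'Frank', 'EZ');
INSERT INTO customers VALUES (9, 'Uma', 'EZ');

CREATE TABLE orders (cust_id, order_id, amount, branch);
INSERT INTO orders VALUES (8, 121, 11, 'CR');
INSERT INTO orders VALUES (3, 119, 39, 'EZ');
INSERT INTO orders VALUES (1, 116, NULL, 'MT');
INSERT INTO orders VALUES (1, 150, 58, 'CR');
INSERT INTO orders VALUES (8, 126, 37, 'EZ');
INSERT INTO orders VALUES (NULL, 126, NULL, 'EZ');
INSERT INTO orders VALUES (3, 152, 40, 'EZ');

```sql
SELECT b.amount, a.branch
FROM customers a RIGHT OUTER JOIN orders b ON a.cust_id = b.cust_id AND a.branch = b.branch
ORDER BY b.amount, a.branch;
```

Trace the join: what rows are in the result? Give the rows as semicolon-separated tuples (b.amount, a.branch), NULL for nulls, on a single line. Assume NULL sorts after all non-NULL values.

RIGHT JOIN keeps every row from `orders`; unmatched rows get NULL for `customers`'s columns.
Matching on a.cust_id = b.cust_id AND a.branch = b.branch. A NULL in a compared column never satisfies the condition.
- a (cust_id=9, branch=EZ) has no partner in b.
- a (cust_id=8, branch=MT) has no partner in b.
- a (cust_id=NULL, branch=MT) has no partner in b.
- a (cust_id=9, branch=EZ) has no partner in b.
- a (cust_id=9, branch=EZ) has no partner in b.
- 7 row(s) from b found no a partner → padded with NULL.
After projecting and ordering:
b.amount | a.branch
11 | NULL
37 | NULL
39 | NULL
40 | NULL
58 | NULL
NULL | NULL
NULL | NULL

(11, NULL); (37, NULL); (39, NULL); (40, NULL); (58, NULL); (NULL, NULL); (NULL, NULL)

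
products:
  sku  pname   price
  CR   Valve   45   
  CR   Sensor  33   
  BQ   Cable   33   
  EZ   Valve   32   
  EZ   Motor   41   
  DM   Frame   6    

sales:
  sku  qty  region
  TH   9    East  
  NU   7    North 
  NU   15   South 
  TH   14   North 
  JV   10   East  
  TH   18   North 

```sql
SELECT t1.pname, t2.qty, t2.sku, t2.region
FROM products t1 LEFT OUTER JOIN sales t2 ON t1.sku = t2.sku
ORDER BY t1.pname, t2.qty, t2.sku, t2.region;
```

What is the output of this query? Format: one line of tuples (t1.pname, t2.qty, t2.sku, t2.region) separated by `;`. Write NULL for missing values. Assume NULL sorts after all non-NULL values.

LEFT JOIN keeps every row from `products`; unmatched rows get NULL for `sales`'s columns.
Matching on t1.sku = t2.sku.
Matched pairs: 0; unmatched t1 rows kept: 6.

(Cable, NULL, NULL, NULL); (Frame, NULL, NULL, NULL); (Motor, NULL, NULL, NULL); (Sensor, NULL, NULL, NULL); (Valve, NULL, NULL, NULL); (Valve, NULL, NULL, NULL)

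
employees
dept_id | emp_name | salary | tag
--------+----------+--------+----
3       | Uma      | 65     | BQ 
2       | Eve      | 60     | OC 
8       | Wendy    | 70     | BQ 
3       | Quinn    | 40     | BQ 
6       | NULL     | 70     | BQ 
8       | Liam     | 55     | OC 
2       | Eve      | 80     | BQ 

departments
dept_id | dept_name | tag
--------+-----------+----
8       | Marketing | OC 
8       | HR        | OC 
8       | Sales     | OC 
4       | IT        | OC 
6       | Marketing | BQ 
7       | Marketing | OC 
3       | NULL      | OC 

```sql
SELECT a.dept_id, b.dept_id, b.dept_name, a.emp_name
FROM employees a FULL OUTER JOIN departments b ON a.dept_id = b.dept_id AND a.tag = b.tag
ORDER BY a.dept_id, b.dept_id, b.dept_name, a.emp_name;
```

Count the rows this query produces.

12

FULL OUTER JOIN keeps every row from both sides; unmatched rows get NULL for the other side's columns.
Matching on a.dept_id = b.dept_id AND a.tag = b.tag.
- dept_id=3, tag=BQ: no b row matches, row kept with b columns NULL.
- dept_id=2, tag=OC: no b row matches, row kept with b columns NULL.
- dept_id=8, tag=BQ: no b row matches, row kept with b columns NULL.
- dept_id=3, tag=BQ: no b row matches, row kept with b columns NULL.
- dept_id=6, tag=BQ: 1 matching b row(s), so 1 row(s) emitted.
- dept_id=8, tag=OC: 3 matching b row(s), so 3 row(s) emitted.
- dept_id=2, tag=BQ: no b row matches, row kept with b columns NULL.
- plus 3 unmatched b row(s), each kept with NULL a columns.
Total: 4 matched + 8 padded = 12 rows.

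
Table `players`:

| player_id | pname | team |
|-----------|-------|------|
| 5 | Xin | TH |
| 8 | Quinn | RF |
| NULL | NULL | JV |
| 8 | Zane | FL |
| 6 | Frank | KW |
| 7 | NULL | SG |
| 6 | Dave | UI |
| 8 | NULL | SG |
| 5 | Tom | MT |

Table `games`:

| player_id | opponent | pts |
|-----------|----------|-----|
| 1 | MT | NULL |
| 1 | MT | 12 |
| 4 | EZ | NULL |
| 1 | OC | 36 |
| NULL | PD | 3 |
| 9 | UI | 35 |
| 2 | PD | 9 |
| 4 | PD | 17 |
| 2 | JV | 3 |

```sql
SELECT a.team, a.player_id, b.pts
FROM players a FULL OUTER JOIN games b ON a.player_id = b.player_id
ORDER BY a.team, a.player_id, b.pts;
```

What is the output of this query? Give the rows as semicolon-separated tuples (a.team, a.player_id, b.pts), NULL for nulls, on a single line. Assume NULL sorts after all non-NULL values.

(FL, 8, NULL); (JV, NULL, NULL); (KW, 6, NULL); (MT, 5, NULL); (RF, 8, NULL); (SG, 7, NULL); (SG, 8, NULL); (TH, 5, NULL); (UI, 6, NULL); (NULL, NULL, 3); (NULL, NULL, 3); (NULL, NULL, 9); (NULL, NULL, 12); (NULL, NULL, 17); (NULL, NULL, 35); (NULL, NULL, 36); (NULL, NULL, NULL); (NULL, NULL, NULL)

FULL OUTER JOIN keeps every row from both sides; unmatched rows get NULL for the other side's columns.
Matching on a.player_id = b.player_id. A NULL in a compared column never satisfies the condition.
- a (player_id=5) has no partner → padded with NULL.
- a (player_id=8) has no partner → padded with NULL.
- a (player_id=NULL) has no partner → padded with NULL.
- a (player_id=8) has no partner → padded with NULL.
- a (player_id=6) has no partner → padded with NULL.
- a (player_id=7) has no partner → padded with NULL.
- a (player_id=6) has no partner → padded with NULL.
- a (player_id=8) has no partner → padded with NULL.
- a (player_id=5) has no partner → padded with NULL.
- 9 b row(s) had no a match → kept, a columns NULL.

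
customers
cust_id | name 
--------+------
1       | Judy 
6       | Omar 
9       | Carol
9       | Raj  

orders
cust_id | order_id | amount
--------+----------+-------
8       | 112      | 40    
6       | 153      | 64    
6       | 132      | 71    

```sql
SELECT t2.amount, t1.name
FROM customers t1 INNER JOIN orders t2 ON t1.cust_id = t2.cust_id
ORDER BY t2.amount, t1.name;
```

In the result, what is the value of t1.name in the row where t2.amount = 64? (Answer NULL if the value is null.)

Omar

INNER JOIN keeps only pairs where the ON condition holds.
Matching on t1.cust_id = t2.cust_id.
- t1 row (cust_id=1): no match → dropped.
- t1 row (cust_id=6): matches 2 t2 row(s) → 2 output row(s).
- t1 row (cust_id=9): no match → dropped.
- t1 row (cust_id=9): no match → dropped.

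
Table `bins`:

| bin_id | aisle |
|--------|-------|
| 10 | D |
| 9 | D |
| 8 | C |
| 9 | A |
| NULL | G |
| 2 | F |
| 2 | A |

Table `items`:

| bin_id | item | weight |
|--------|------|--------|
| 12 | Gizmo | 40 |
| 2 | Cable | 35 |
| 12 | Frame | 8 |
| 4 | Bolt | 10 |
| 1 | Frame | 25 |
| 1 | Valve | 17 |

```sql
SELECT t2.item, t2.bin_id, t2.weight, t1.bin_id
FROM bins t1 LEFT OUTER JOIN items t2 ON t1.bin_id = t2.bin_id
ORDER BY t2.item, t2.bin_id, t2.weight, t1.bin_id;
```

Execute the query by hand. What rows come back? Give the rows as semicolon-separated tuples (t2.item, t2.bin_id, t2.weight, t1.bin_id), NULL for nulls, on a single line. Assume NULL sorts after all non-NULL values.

LEFT JOIN keeps every row from `bins`; unmatched rows get NULL for `items`'s columns.
Matching on t1.bin_id = t2.bin_id. A NULL in a compared column never satisfies the condition.
- t1[0] bin_id=10 → no match; kept with NULLs on the t2 side.
- t1[1] bin_id=9 → no match; kept with NULLs on the t2 side.
- t1[2] bin_id=8 → no match; kept with NULLs on the t2 side.
- t1[3] bin_id=9 → no match; kept with NULLs on the t2 side.
- t1[4] bin_id=NULL → no match; kept with NULLs on the t2 side.
- t1[5] bin_id=2 → 1 match(es) in t2 → 1 row(s).
- t1[6] bin_id=2 → 1 match(es) in t2 → 1 row(s).
After projecting and ordering:
t2.item | t2.bin_id | t2.weight | t1.bin_id
Cable | 2 | 35 | 2
Cable | 2 | 35 | 2
NULL | NULL | NULL | 8
NULL | NULL | NULL | 9
NULL | NULL | NULL | 9
NULL | NULL | NULL | 10
NULL | NULL | NULL | NULL

(Cable, 2, 35, 2); (Cable, 2, 35, 2); (NULL, NULL, NULL, 8); (NULL, NULL, NULL, 9); (NULL, NULL, NULL, 9); (NULL, NULL, NULL, 10); (NULL, NULL, NULL, NULL)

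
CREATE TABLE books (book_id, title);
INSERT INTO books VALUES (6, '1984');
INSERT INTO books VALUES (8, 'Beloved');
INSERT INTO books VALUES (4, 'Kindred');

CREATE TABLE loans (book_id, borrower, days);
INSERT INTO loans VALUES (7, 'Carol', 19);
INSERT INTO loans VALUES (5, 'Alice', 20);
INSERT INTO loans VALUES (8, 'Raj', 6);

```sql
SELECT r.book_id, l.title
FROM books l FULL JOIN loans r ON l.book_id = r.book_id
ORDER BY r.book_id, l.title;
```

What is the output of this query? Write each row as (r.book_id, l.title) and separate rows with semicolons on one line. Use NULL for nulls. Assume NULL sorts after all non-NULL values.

(5, NULL); (7, NULL); (8, Beloved); (NULL, 1984); (NULL, Kindred)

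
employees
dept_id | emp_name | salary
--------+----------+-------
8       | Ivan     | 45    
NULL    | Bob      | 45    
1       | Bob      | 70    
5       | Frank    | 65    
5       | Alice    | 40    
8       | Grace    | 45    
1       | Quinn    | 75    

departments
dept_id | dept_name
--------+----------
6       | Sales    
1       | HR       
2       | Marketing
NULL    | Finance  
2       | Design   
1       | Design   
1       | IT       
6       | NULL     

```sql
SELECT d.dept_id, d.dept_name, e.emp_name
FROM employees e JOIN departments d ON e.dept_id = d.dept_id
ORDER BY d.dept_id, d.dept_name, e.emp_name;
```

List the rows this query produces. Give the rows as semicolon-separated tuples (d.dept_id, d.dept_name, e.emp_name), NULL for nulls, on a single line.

(1, Design, Bob); (1, Design, Quinn); (1, HR, Bob); (1, HR, Quinn); (1, IT, Bob); (1, IT, Quinn)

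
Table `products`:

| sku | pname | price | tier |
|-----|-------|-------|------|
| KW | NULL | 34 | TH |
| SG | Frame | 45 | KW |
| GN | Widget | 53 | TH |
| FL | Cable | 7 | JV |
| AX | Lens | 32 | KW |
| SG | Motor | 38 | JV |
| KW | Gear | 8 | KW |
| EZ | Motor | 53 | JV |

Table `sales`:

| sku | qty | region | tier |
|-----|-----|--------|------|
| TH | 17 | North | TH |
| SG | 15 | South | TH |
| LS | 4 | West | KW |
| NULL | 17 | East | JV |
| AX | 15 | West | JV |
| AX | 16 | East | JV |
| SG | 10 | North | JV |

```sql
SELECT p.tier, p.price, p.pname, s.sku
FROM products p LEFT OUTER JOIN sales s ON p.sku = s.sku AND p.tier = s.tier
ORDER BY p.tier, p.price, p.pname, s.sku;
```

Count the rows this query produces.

8

LEFT JOIN keeps every row from `products`; unmatched rows get NULL for `sales`'s columns.
Matching on p.sku = s.sku AND p.tier = s.tier. A NULL in a compared column never satisfies the condition.
- p row (sku=KW, tier=TH): no match → kept, s columns NULL.
- p row (sku=SG, tier=KW): no match → kept, s columns NULL.
- p row (sku=GN, tier=TH): no match → kept, s columns NULL.
- p row (sku=FL, tier=JV): no match → kept, s columns NULL.
- p row (sku=AX, tier=KW): no match → kept, s columns NULL.
- p row (sku=SG, tier=JV): matches 1 s row(s) → 1 output row(s).
- p row (sku=KW, tier=KW): no match → kept, s columns NULL.
- p row (sku=EZ, tier=JV): no match → kept, s columns NULL.
Total: 1 matched + 7 padded = 8 rows.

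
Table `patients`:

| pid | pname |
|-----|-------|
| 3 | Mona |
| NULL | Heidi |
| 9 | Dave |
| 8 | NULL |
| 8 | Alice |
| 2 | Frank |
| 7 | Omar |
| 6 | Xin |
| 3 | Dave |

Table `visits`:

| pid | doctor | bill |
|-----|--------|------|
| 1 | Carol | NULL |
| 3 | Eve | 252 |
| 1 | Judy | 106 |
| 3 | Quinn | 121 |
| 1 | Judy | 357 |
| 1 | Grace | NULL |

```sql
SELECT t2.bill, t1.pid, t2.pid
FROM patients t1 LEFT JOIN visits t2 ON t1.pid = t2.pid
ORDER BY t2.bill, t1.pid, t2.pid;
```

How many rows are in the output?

LEFT JOIN keeps every row from `patients`; unmatched rows get NULL for `visits`'s columns.
Matching on t1.pid = t2.pid. A NULL in a compared column never satisfies the condition.
Matched pairs: 4; unmatched t1 rows kept: 7.
Total: 4 matched + 7 padded = 11 rows.

11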